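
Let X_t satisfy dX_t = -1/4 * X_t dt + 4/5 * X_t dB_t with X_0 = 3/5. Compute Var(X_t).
Var(X_t) = (9*exp(16*t/25) - 9)*exp(-t/2)/25

For GBM dX = mu X dt + sigma X dB with X_0 = x_0, apply Itô to Y = log X: dY = (mu - sigma^2/2) dt + sigma dB, so Y_t = log(x_0) + (mu - sigma^2/2) t + sigma B_t and hence X_t = x_0 * exp((mu - sigma^2/2) t + sigma B_t).
With mu = -1/4, sigma = 4/5, x_0 = 3/5, this gives:
  X_t = 3/5 * exp((-57/100) * t + (4/5) * B_t).
Since sigma*B_t ~ Normal(0, sigma^2 t), E[exp(sigma*B_t)] = exp(sigma^2 t / 2); so E[X_t] = x_0 * exp((mu - sigma^2/2) t) * exp(sigma^2 t / 2) = x_0 * exp(mu t) = 3*exp(-t/4)/5.
Var(X_t) = E[X_t^2] - (E[X_t])^2 = x_0^2 * exp(2 mu t) * (exp(sigma^2 t) - 1) = (9*exp(16*t/25) - 9)*exp(-t/2)/25.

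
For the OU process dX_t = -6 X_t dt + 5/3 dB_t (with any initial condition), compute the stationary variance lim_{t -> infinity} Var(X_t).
lim Var(X_t) = 25/108

The OU SDE dX = -theta X dt + sigma dB admits the integrating factor exp(theta t): d(exp(theta t) X_t) = sigma exp(theta t) dB_t. Integrating from 0 to t gives X_t = x_0 * exp(-theta t) + sigma * int_0^t exp(-theta (t-s)) dB_s for any initial x_0. The Itô integral has variance (by the Itô isometry) sigma^2 * int_0^t exp(-2 theta (t - s)) ds = sigma^2 * (1 - exp(-2 theta t)) / (2 theta), independent of x_0.
With theta = 6, sigma = 5/3:
  Var(X_t) = (5/3)^2 * (1 - exp(-2*6 t)) / (2 * 6) = 25/108 - 25*exp(-12*t)/108.
As t -> infinity, exp(-2*6 t) -> 0, so the stationary variance is sigma^2 / (2 theta) = 25/108.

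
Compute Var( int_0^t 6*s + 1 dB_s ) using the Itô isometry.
Var = t*(12*t^2 + 6*t + 1)

The Itô integral of a deterministic integrand f(s) has mean 0 because each increment f(s) * (B_{s+ds} - B_s) has mean 0. By the Itô isometry:
  Var( int_0^t f(s) dB_s ) = E[ (int_0^t f(s) dB_s)^2 ] = int_0^t f(s)^2 ds.
Here f(s) = 6*s + 1, so f(s)^2 = (6*s + 1)^2. Integrate:
  int_0^t ((6*s + 1)^2) ds = t*(12*t^2 + 6*t + 1).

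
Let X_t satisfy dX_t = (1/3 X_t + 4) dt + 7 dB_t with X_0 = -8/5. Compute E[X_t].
E[X_t] = 52*exp(t/3)/5 - 12

Taking expectations and using E[dB_t] = 0, the mean m(t) = E[X_t] satisfies the ODE m'(t) = a m(t) + b with m(0) = x_0. With a = 1/3, b = 4, x_0 = -8/5, the solution is
  m(t) = x_0 * exp(a t) + (b/a) * (exp(a t) - 1)
       = (-8/5) * exp((1/3) t) + (4/(1/3)) * (exp((1/3) t) - 1)
       = 52*exp(t/3)/5 - 12.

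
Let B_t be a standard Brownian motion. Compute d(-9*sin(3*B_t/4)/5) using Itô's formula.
d(-9*sin(3*B_t/4)/5) = (81*sin(3*B_t/4)/160) dt + (-27*cos(3*B_t/4)/20) dB_t

Itô's formula for f(B_t) gives d f(B_t) = f'(B_t) dB_t + (1/2) f''(B_t) dt. Compute derivatives of f(x) = -9*sin(3*x/4)/5:
  f'(x)  = -27*cos(3*x/4)/20
  f''(x) = 81*sin(3*x/4)/80
Substitute x = B_t and multiply the f'' term by 1/2:
  drift     = (1/2) * (81*sin(3*x/4)/80) evaluated at B_t = 81*sin(3*B_t/4)/160
  diffusion = (-27*cos(3*x/4)/20) evaluated at B_t = -27*cos(3*B_t/4)/20
Therefore d(-9*sin(3*B_t/4)/5) = (81*sin(3*B_t/4)/160) dt + (-27*cos(3*B_t/4)/20) dB_t.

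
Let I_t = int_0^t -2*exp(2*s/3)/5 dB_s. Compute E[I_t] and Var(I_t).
E[I_t] = 0; Var(I_t) = 3*exp(4*t/3)/25 - 3/25

The Itô integral of a deterministic integrand f(s) has mean 0 because each increment f(s) * (B_{s+ds} - B_s) has mean 0. By the Itô isometry:
  Var( int_0^t f(s) dB_s ) = E[ (int_0^t f(s) dB_s)^2 ] = int_0^t f(s)^2 ds.
Here f(s) = -2*exp(2*s/3)/5, so f(s)^2 = 4*exp(4*s/3)/25. Integrate:
  int_0^t (4*exp(4*s/3)/25) ds = 3*exp(4*t/3)/25 - 3/25.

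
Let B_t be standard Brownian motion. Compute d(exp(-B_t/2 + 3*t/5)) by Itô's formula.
d(exp(-B_t/2 + 3*t/5)) = (29*exp(-B_t/2 + 3*t/5)/40) dt + (-exp(-B_t/2 + 3*t/5)/2) dB_t

Itô's formula for f(t, x): d f(t, B_t) = (f_t + (1/2) f_xx) dt + f_x dB_t. Compute partials of f(t, x) = exp(3*t/5 - x/2):
  f_t(t,x)  = 3*exp(3*t/5 - x/2)/5
  f_x(t,x)  = -exp(3*t/5 - x/2)/2
  f_xx(t,x) = exp(3*t/5 - x/2)/4
Assemble drift = f_t + (1/2) f_xx = 29*exp(3*t/5 - x/2)/40 and diffusion = f_x = -exp(3*t/5 - x/2)/2. Substituting x = B_t:
  d(exp(-B_t/2 + 3*t/5)) = (29*exp(-B_t/2 + 3*t/5)/40) dt + (-exp(-B_t/2 + 3*t/5)/2) dB_t.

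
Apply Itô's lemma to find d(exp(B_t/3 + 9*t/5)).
d(exp(B_t/3 + 9*t/5)) = (167*exp(B_t/3 + 9*t/5)/90) dt + (exp(B_t/3 + 9*t/5)/3) dB_t

Itô's formula for f(t, x): d f(t, B_t) = (f_t + (1/2) f_xx) dt + f_x dB_t. Compute partials of f(t, x) = exp(9*t/5 + x/3):
  f_t(t,x)  = 9*exp(9*t/5 + x/3)/5
  f_x(t,x)  = exp(9*t/5 + x/3)/3
  f_xx(t,x) = exp(9*t/5 + x/3)/9
Assemble drift = f_t + (1/2) f_xx = 167*exp(9*t/5 + x/3)/90 and diffusion = f_x = exp(9*t/5 + x/3)/3. Substituting x = B_t:
  d(exp(B_t/3 + 9*t/5)) = (167*exp(B_t/3 + 9*t/5)/90) dt + (exp(B_t/3 + 9*t/5)/3) dB_t.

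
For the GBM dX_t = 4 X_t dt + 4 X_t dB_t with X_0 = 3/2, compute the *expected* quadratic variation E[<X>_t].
E[<X>_t] = 3*exp(24*t)/2 - 3/2

<X>_t = int_0^t (4 * X_s)^2 ds. Taking expectation inside the integral: E[<X>_t] = 4^2 * int_0^t E[X_s^2] ds. For GBM, E[X_s^2] = x_0^2 * exp((2 mu + sigma^2) s). Integrating:
  E[<X>_t] = 4^2 * (3/2)^2 * (exp((2*4 + 4^2) t) - 1) / (2*4 + 4^2)
           = 4^2 * (3/2)^2 * (exp(24 t) - 1) / 24 = 3*exp(24*t)/2 - 3/2.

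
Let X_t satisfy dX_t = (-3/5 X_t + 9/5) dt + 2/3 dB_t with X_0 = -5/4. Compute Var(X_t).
Var(X_t) = 10/27 - 10*exp(-6*t/5)/27

The variance V(t) = Var(X_t) satisfies V'(t) = 2 a V(t) + c^2 with V(0) = 0 (drift coefficient is linear in X, diffusion is constant). With a = -3/5, c = 2/3, the solution is
  V(t) = (c^2 / (2 a)) * (exp(2 a t) - 1)
       = ((2/3)^2 / (2*(-3/5))) * (exp((-6/5) t) - 1)
       = 10/27 - 10*exp(-6*t/5)/27.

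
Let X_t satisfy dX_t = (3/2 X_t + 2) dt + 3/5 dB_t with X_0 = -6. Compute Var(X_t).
Var(X_t) = 3*exp(3*t)/25 - 3/25

The variance V(t) = Var(X_t) satisfies V'(t) = 2 a V(t) + c^2 with V(0) = 0 (drift coefficient is linear in X, diffusion is constant). With a = 3/2, c = 3/5, the solution is
  V(t) = (c^2 / (2 a)) * (exp(2 a t) - 1)
       = ((3/5)^2 / (2*(3/2))) * (exp(3 t) - 1)
       = 3*exp(3*t)/25 - 3/25.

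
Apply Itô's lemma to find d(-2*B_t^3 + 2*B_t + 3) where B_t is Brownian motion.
d(-2*B_t^3 + 2*B_t + 3) = (-6*B_t) dt + (2 - 6*B_t^2) dB_t

Itô's formula for f(B_t) gives d f(B_t) = f'(B_t) dB_t + (1/2) f''(B_t) dt. Compute derivatives of f(x) = -2*x^3 + 2*x + 3:
  f'(x)  = 2 - 6*x^2
  f''(x) = -12*x
Substitute x = B_t and multiply the f'' term by 1/2:
  drift     = (1/2) * (-12*x) evaluated at B_t = -6*B_t
  diffusion = (2 - 6*x^2) evaluated at B_t = 2 - 6*B_t^2
Therefore d(-2*B_t^3 + 2*B_t + 3) = (-6*B_t) dt + (2 - 6*B_t^2) dB_t.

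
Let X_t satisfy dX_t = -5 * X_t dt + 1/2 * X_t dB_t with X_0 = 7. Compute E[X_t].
E[X_t] = 7*exp(-5*t)

For GBM dX = mu X dt + sigma X dB with X_0 = x_0, apply Itô to Y = log X: dY = (mu - sigma^2/2) dt + sigma dB, so Y_t = log(x_0) + (mu - sigma^2/2) t + sigma B_t and hence X_t = x_0 * exp((mu - sigma^2/2) t + sigma B_t).
With mu = -5, sigma = 1/2, x_0 = 7, this gives:
  X_t = 7 * exp((-41/8) * t + (1/2) * B_t).
Since sigma*B_t ~ Normal(0, sigma^2 t), E[exp(sigma*B_t)] = exp(sigma^2 t / 2); so E[X_t] = x_0 * exp((mu - sigma^2/2) t) * exp(sigma^2 t / 2) = x_0 * exp(mu t) = 7*exp(-5*t).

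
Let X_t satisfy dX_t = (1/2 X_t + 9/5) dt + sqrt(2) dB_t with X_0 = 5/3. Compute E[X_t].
E[X_t] = 79*exp(t/2)/15 - 18/5

Taking expectations and using E[dB_t] = 0, the mean m(t) = E[X_t] satisfies the ODE m'(t) = a m(t) + b with m(0) = x_0. With a = 1/2, b = 9/5, x_0 = 5/3, the solution is
  m(t) = x_0 * exp(a t) + (b/a) * (exp(a t) - 1)
       = (5/3) * exp((1/2) t) + ((9/5)/(1/2)) * (exp((1/2) t) - 1)
       = 79*exp(t/2)/15 - 18/5.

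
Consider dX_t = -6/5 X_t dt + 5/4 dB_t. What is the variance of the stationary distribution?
lim Var(X_t) = 125/192

The OU SDE dX = -theta X dt + sigma dB admits the integrating factor exp(theta t): d(exp(theta t) X_t) = sigma exp(theta t) dB_t. Integrating from 0 to t gives X_t = x_0 * exp(-theta t) + sigma * int_0^t exp(-theta (t-s)) dB_s for any initial x_0. The Itô integral has variance (by the Itô isometry) sigma^2 * int_0^t exp(-2 theta (t - s)) ds = sigma^2 * (1 - exp(-2 theta t)) / (2 theta), independent of x_0.
With theta = 6/5, sigma = 5/4:
  Var(X_t) = (5/4)^2 * (1 - exp(-2*6/5 t)) / (2 * 6/5) = 125/192 - 125*exp(-12*t/5)/192.
As t -> infinity, exp(-2*6/5 t) -> 0, so the stationary variance is sigma^2 / (2 theta) = 125/192.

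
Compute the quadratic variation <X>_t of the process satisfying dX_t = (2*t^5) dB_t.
<X>_t = 4*t^11/11

For an Itô process dX_t = a(t) dt + b(t) dB_t, the quadratic variation is <X>_t = int_0^t b(s)^2 ds (the drift term does not contribute). Here b(s) = 2*s^5, so
  b(s)^2 = 4*s^10.
Integrating from 0 to t:
  <X>_t = int_0^t (4*s^10) ds = 4*t^11/11.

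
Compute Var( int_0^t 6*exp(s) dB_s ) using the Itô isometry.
Var = 18*exp(2*t) - 18

The Itô integral of a deterministic integrand f(s) has mean 0 because each increment f(s) * (B_{s+ds} - B_s) has mean 0. By the Itô isometry:
  Var( int_0^t f(s) dB_s ) = E[ (int_0^t f(s) dB_s)^2 ] = int_0^t f(s)^2 ds.
Here f(s) = 6*exp(s), so f(s)^2 = 36*exp(2*s). Integrate:
  int_0^t (36*exp(2*s)) ds = 18*exp(2*t) - 18.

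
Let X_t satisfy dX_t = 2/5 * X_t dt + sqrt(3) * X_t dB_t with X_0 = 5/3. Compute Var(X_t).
Var(X_t) = 25*(exp(3*t) - 1)*exp(4*t/5)/9

For GBM dX = mu X dt + sigma X dB with X_0 = x_0, apply Itô to Y = log X: dY = (mu - sigma^2/2) dt + sigma dB, so Y_t = log(x_0) + (mu - sigma^2/2) t + sigma B_t and hence X_t = x_0 * exp((mu - sigma^2/2) t + sigma B_t).
With mu = 2/5, sigma = sqrt(3), x_0 = 5/3, this gives:
  X_t = 5/3 * exp((-11/10) * t + (sqrt(3)) * B_t).
Since sigma*B_t ~ Normal(0, sigma^2 t), E[exp(sigma*B_t)] = exp(sigma^2 t / 2); so E[X_t] = x_0 * exp((mu - sigma^2/2) t) * exp(sigma^2 t / 2) = x_0 * exp(mu t) = 5*exp(2*t/5)/3.
Var(X_t) = E[X_t^2] - (E[X_t])^2 = x_0^2 * exp(2 mu t) * (exp(sigma^2 t) - 1) = 25*(exp(3*t) - 1)*exp(4*t/5)/9.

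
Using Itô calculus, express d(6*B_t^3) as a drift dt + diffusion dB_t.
d(6*B_t^3) = (18*B_t) dt + (18*B_t^2) dB_t

Itô's formula for f(B_t) gives d f(B_t) = f'(B_t) dB_t + (1/2) f''(B_t) dt. Compute derivatives of f(x) = 6*x^3:
  f'(x)  = 18*x^2
  f''(x) = 36*x
Substitute x = B_t and multiply the f'' term by 1/2:
  drift     = (1/2) * (36*x) evaluated at B_t = 18*B_t
  diffusion = (18*x^2) evaluated at B_t = 18*B_t^2
Therefore d(6*B_t^3) = (18*B_t) dt + (18*B_t^2) dB_t.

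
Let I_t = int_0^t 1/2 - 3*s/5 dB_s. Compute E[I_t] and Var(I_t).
E[I_t] = 0; Var(I_t) = t*(12*t^2 - 30*t + 25)/100

The Itô integral of a deterministic integrand f(s) has mean 0 because each increment f(s) * (B_{s+ds} - B_s) has mean 0. By the Itô isometry:
  Var( int_0^t f(s) dB_s ) = E[ (int_0^t f(s) dB_s)^2 ] = int_0^t f(s)^2 ds.
Here f(s) = 1/2 - 3*s/5, so f(s)^2 = (6*s - 5)^2/100. Integrate:
  int_0^t ((6*s - 5)^2/100) ds = t*(12*t^2 - 30*t + 25)/100.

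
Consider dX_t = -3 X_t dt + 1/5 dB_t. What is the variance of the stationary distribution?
lim Var(X_t) = 1/150

The OU SDE dX = -theta X dt + sigma dB admits the integrating factor exp(theta t): d(exp(theta t) X_t) = sigma exp(theta t) dB_t. Integrating from 0 to t gives X_t = x_0 * exp(-theta t) + sigma * int_0^t exp(-theta (t-s)) dB_s for any initial x_0. The Itô integral has variance (by the Itô isometry) sigma^2 * int_0^t exp(-2 theta (t - s)) ds = sigma^2 * (1 - exp(-2 theta t)) / (2 theta), independent of x_0.
With theta = 3, sigma = 1/5:
  Var(X_t) = (1/5)^2 * (1 - exp(-2*3 t)) / (2 * 3) = 1/150 - exp(-6*t)/150.
As t -> infinity, exp(-2*3 t) -> 0, so the stationary variance is sigma^2 / (2 theta) = 1/150.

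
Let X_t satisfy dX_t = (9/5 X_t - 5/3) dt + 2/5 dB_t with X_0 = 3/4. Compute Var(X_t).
Var(X_t) = 2*exp(18*t/5)/45 - 2/45

The variance V(t) = Var(X_t) satisfies V'(t) = 2 a V(t) + c^2 with V(0) = 0 (drift coefficient is linear in X, diffusion is constant). With a = 9/5, c = 2/5, the solution is
  V(t) = (c^2 / (2 a)) * (exp(2 a t) - 1)
       = ((2/5)^2 / (2*(9/5))) * (exp((18/5) t) - 1)
       = 2*exp(18*t/5)/45 - 2/45.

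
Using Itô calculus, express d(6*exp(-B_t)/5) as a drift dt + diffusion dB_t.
d(6*exp(-B_t)/5) = (3*exp(-B_t)/5) dt + (-6*exp(-B_t)/5) dB_t

Itô's formula for f(B_t) gives d f(B_t) = f'(B_t) dB_t + (1/2) f''(B_t) dt. Compute derivatives of f(x) = 6*exp(-x)/5:
  f'(x)  = -6*exp(-x)/5
  f''(x) = 6*exp(-x)/5
Substitute x = B_t and multiply the f'' term by 1/2:
  drift     = (1/2) * (6*exp(-x)/5) evaluated at B_t = 3*exp(-B_t)/5
  diffusion = (-6*exp(-x)/5) evaluated at B_t = -6*exp(-B_t)/5
Therefore d(6*exp(-B_t)/5) = (3*exp(-B_t)/5) dt + (-6*exp(-B_t)/5) dB_t.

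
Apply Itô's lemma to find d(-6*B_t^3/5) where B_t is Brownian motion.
d(-6*B_t^3/5) = (-18*B_t/5) dt + (-18*B_t^2/5) dB_t

Itô's formula for f(B_t) gives d f(B_t) = f'(B_t) dB_t + (1/2) f''(B_t) dt. Compute derivatives of f(x) = -6*x^3/5:
  f'(x)  = -18*x^2/5
  f''(x) = -36*x/5
Substitute x = B_t and multiply the f'' term by 1/2:
  drift     = (1/2) * (-36*x/5) evaluated at B_t = -18*B_t/5
  diffusion = (-18*x^2/5) evaluated at B_t = -18*B_t^2/5
Therefore d(-6*B_t^3/5) = (-18*B_t/5) dt + (-18*B_t^2/5) dB_t.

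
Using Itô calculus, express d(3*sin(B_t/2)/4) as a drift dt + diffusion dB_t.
d(3*sin(B_t/2)/4) = (-3*sin(B_t/2)/32) dt + (3*cos(B_t/2)/8) dB_t

Itô's formula for f(B_t) gives d f(B_t) = f'(B_t) dB_t + (1/2) f''(B_t) dt. Compute derivatives of f(x) = 3*sin(x/2)/4:
  f'(x)  = 3*cos(x/2)/8
  f''(x) = -3*sin(x/2)/16
Substitute x = B_t and multiply the f'' term by 1/2:
  drift     = (1/2) * (-3*sin(x/2)/16) evaluated at B_t = -3*sin(B_t/2)/32
  diffusion = (3*cos(x/2)/8) evaluated at B_t = 3*cos(B_t/2)/8
Therefore d(3*sin(B_t/2)/4) = (-3*sin(B_t/2)/32) dt + (3*cos(B_t/2)/8) dB_t.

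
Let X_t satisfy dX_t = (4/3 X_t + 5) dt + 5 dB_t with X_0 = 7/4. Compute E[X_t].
E[X_t] = 11*exp(4*t/3)/2 - 15/4

Taking expectations and using E[dB_t] = 0, the mean m(t) = E[X_t] satisfies the ODE m'(t) = a m(t) + b with m(0) = x_0. With a = 4/3, b = 5, x_0 = 7/4, the solution is
  m(t) = x_0 * exp(a t) + (b/a) * (exp(a t) - 1)
       = (7/4) * exp((4/3) t) + (5/(4/3)) * (exp((4/3) t) - 1)
       = 11*exp(4*t/3)/2 - 15/4.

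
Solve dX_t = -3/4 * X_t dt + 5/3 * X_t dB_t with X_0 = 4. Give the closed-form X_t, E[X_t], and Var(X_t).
X_t = 4 * exp((-77/36) t + (5/3) B_t); E[X_t] = 4*exp(-3*t/4); Var(X_t) = (16*exp(25*t/9) - 16)*exp(-3*t/2)

For GBM dX = mu X dt + sigma X dB with X_0 = x_0, apply Itô to Y = log X: dY = (mu - sigma^2/2) dt + sigma dB, so Y_t = log(x_0) + (mu - sigma^2/2) t + sigma B_t and hence X_t = x_0 * exp((mu - sigma^2/2) t + sigma B_t).
With mu = -3/4, sigma = 5/3, x_0 = 4, this gives:
  X_t = 4 * exp((-77/36) * t + (5/3) * B_t).
Since sigma*B_t ~ Normal(0, sigma^2 t), E[exp(sigma*B_t)] = exp(sigma^2 t / 2); so E[X_t] = x_0 * exp((mu - sigma^2/2) t) * exp(sigma^2 t / 2) = x_0 * exp(mu t) = 4*exp(-3*t/4).
Var(X_t) = E[X_t^2] - (E[X_t])^2 = x_0^2 * exp(2 mu t) * (exp(sigma^2 t) - 1) = (16*exp(25*t/9) - 16)*exp(-3*t/2).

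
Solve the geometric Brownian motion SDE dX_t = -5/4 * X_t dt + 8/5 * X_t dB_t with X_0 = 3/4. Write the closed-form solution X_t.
X_t = 3/4 * exp((-253/100) * t + (8/5) * B_t)

For GBM dX = mu X dt + sigma X dB with X_0 = x_0, apply Itô to Y = log X: dY = (mu - sigma^2/2) dt + sigma dB, so Y_t = log(x_0) + (mu - sigma^2/2) t + sigma B_t and hence X_t = x_0 * exp((mu - sigma^2/2) t + sigma B_t).
With mu = -5/4, sigma = 8/5, x_0 = 3/4, this gives:
  X_t = 3/4 * exp((-253/100) * t + (8/5) * B_t).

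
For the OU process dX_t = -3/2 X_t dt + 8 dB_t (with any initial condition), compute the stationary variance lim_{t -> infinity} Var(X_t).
lim Var(X_t) = 64/3

The OU SDE dX = -theta X dt + sigma dB admits the integrating factor exp(theta t): d(exp(theta t) X_t) = sigma exp(theta t) dB_t. Integrating from 0 to t gives X_t = x_0 * exp(-theta t) + sigma * int_0^t exp(-theta (t-s)) dB_s for any initial x_0. The Itô integral has variance (by the Itô isometry) sigma^2 * int_0^t exp(-2 theta (t - s)) ds = sigma^2 * (1 - exp(-2 theta t)) / (2 theta), independent of x_0.
With theta = 3/2, sigma = 8:
  Var(X_t) = (8)^2 * (1 - exp(-2*3/2 t)) / (2 * 3/2) = 64/3 - 64*exp(-3*t)/3.
As t -> infinity, exp(-2*3/2 t) -> 0, so the stationary variance is sigma^2 / (2 theta) = 64/3.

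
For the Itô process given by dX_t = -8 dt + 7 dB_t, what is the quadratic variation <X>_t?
<X>_t = 49*t

For an Itô process dX_t = a(t) dt + b(t) dB_t, the quadratic variation is <X>_t = int_0^t b(s)^2 ds (the drift term does not contribute). Here b(s) = 7, so
  b(s)^2 = 49.
Integrating from 0 to t:
  <X>_t = int_0^t (49) ds = 49*t.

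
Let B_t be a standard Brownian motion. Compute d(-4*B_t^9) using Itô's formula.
d(-4*B_t^9) = (-144*B_t^7) dt + (-36*B_t^8) dB_t

Itô's formula for f(B_t) gives d f(B_t) = f'(B_t) dB_t + (1/2) f''(B_t) dt. Compute derivatives of f(x) = -4*x^9:
  f'(x)  = -36*x^8
  f''(x) = -288*x^7
Substitute x = B_t and multiply the f'' term by 1/2:
  drift     = (1/2) * (-288*x^7) evaluated at B_t = -144*B_t^7
  diffusion = (-36*x^8) evaluated at B_t = -36*B_t^8
Therefore d(-4*B_t^9) = (-144*B_t^7) dt + (-36*B_t^8) dB_t.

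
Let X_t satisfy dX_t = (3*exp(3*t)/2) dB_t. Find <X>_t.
<X>_t = 3*exp(6*t)/8 - 3/8

For an Itô process dX_t = a(t) dt + b(t) dB_t, the quadratic variation is <X>_t = int_0^t b(s)^2 ds (the drift term does not contribute). Here b(s) = 3*exp(3*s)/2, so
  b(s)^2 = 9*exp(6*s)/4.
Integrating from 0 to t:
  <X>_t = int_0^t (9*exp(6*s)/4) ds = 3*exp(6*t)/8 - 3/8.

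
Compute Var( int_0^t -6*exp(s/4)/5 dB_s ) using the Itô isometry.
Var = 72*exp(t/2)/25 - 72/25

The Itô integral of a deterministic integrand f(s) has mean 0 because each increment f(s) * (B_{s+ds} - B_s) has mean 0. By the Itô isometry:
  Var( int_0^t f(s) dB_s ) = E[ (int_0^t f(s) dB_s)^2 ] = int_0^t f(s)^2 ds.
Here f(s) = -6*exp(s/4)/5, so f(s)^2 = 36*exp(s/2)/25. Integrate:
  int_0^t (36*exp(s/2)/25) ds = 72*exp(t/2)/25 - 72/25.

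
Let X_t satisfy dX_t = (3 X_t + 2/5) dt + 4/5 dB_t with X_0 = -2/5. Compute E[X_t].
E[X_t] = -4*exp(3*t)/15 - 2/15

Taking expectations and using E[dB_t] = 0, the mean m(t) = E[X_t] satisfies the ODE m'(t) = a m(t) + b with m(0) = x_0. With a = 3, b = 2/5, x_0 = -2/5, the solution is
  m(t) = x_0 * exp(a t) + (b/a) * (exp(a t) - 1)
       = (-2/5) * exp(3 t) + ((2/5)/3) * (exp(3 t) - 1)
       = -4*exp(3*t)/15 - 2/15.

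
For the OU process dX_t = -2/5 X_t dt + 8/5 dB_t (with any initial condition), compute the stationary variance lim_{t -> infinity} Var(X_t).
lim Var(X_t) = 16/5

The OU SDE dX = -theta X dt + sigma dB admits the integrating factor exp(theta t): d(exp(theta t) X_t) = sigma exp(theta t) dB_t. Integrating from 0 to t gives X_t = x_0 * exp(-theta t) + sigma * int_0^t exp(-theta (t-s)) dB_s for any initial x_0. The Itô integral has variance (by the Itô isometry) sigma^2 * int_0^t exp(-2 theta (t - s)) ds = sigma^2 * (1 - exp(-2 theta t)) / (2 theta), independent of x_0.
With theta = 2/5, sigma = 8/5:
  Var(X_t) = (8/5)^2 * (1 - exp(-2*2/5 t)) / (2 * 2/5) = 16/5 - 16*exp(-4*t/5)/5.
As t -> infinity, exp(-2*2/5 t) -> 0, so the stationary variance is sigma^2 / (2 theta) = 16/5.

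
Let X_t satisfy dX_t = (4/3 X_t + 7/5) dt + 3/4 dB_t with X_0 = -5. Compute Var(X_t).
Var(X_t) = 27*exp(8*t/3)/128 - 27/128

The variance V(t) = Var(X_t) satisfies V'(t) = 2 a V(t) + c^2 with V(0) = 0 (drift coefficient is linear in X, diffusion is constant). With a = 4/3, c = 3/4, the solution is
  V(t) = (c^2 / (2 a)) * (exp(2 a t) - 1)
       = ((3/4)^2 / (2*(4/3))) * (exp((8/3) t) - 1)
       = 27*exp(8*t/3)/128 - 27/128.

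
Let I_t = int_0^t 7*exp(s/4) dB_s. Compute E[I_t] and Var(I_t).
E[I_t] = 0; Var(I_t) = 98*exp(t/2) - 98

The Itô integral of a deterministic integrand f(s) has mean 0 because each increment f(s) * (B_{s+ds} - B_s) has mean 0. By the Itô isometry:
  Var( int_0^t f(s) dB_s ) = E[ (int_0^t f(s) dB_s)^2 ] = int_0^t f(s)^2 ds.
Here f(s) = 7*exp(s/4), so f(s)^2 = 49*exp(s/2). Integrate:
  int_0^t (49*exp(s/2)) ds = 98*exp(t/2) - 98.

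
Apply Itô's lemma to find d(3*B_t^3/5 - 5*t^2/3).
d(3*B_t^3/5 - 5*t^2/3) = (9*B_t/5 - 10*t/3) dt + (9*B_t^2/5) dB_t

Itô's formula for f(t, x): d f(t, B_t) = (f_t + (1/2) f_xx) dt + f_x dB_t. Compute partials of f(t, x) = -5*t^2/3 + 3*x^3/5:
  f_t(t,x)  = -10*t/3
  f_x(t,x)  = 9*x^2/5
  f_xx(t,x) = 18*x/5
Assemble drift = f_t + (1/2) f_xx = -10*t/3 + 9*x/5 and diffusion = f_x = 9*x^2/5. Substituting x = B_t:
  d(3*B_t^3/5 - 5*t^2/3) = (9*B_t/5 - 10*t/3) dt + (9*B_t^2/5) dB_t.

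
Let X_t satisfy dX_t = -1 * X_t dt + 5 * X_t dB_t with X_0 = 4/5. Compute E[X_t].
E[X_t] = 4*exp(-t)/5

For GBM dX = mu X dt + sigma X dB with X_0 = x_0, apply Itô to Y = log X: dY = (mu - sigma^2/2) dt + sigma dB, so Y_t = log(x_0) + (mu - sigma^2/2) t + sigma B_t and hence X_t = x_0 * exp((mu - sigma^2/2) t + sigma B_t).
With mu = -1, sigma = 5, x_0 = 4/5, this gives:
  X_t = 4/5 * exp((-27/2) * t + (5) * B_t).
Since sigma*B_t ~ Normal(0, sigma^2 t), E[exp(sigma*B_t)] = exp(sigma^2 t / 2); so E[X_t] = x_0 * exp((mu - sigma^2/2) t) * exp(sigma^2 t / 2) = x_0 * exp(mu t) = 4*exp(-t)/5.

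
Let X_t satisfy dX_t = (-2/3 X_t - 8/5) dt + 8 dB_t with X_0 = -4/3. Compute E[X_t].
E[X_t] = -12/5 + 16*exp(-2*t/3)/15

Taking expectations and using E[dB_t] = 0, the mean m(t) = E[X_t] satisfies the ODE m'(t) = a m(t) + b with m(0) = x_0. With a = -2/3, b = -8/5, x_0 = -4/3, the solution is
  m(t) = x_0 * exp(a t) + (b/a) * (exp(a t) - 1)
       = (-4/3) * exp((-2/3) t) + ((-8/5)/(-2/3)) * (exp((-2/3) t) - 1)
       = -12/5 + 16*exp(-2*t/3)/15.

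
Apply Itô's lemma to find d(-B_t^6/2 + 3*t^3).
d(-B_t^6/2 + 3*t^3) = (-15*B_t^4/2 + 9*t^2) dt + (-3*B_t^5) dB_t

Itô's formula for f(t, x): d f(t, B_t) = (f_t + (1/2) f_xx) dt + f_x dB_t. Compute partials of f(t, x) = 3*t^3 - x^6/2:
  f_t(t,x)  = 9*t^2
  f_x(t,x)  = -3*x^5
  f_xx(t,x) = -15*x^4
Assemble drift = f_t + (1/2) f_xx = 9*t^2 - 15*x^4/2 and diffusion = f_x = -3*x^5. Substituting x = B_t:
  d(-B_t^6/2 + 3*t^3) = (-15*B_t^4/2 + 9*t^2) dt + (-3*B_t^5) dB_t.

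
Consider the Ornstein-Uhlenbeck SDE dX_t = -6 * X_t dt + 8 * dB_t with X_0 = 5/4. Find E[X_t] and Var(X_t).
E[X_t] = 5*exp(-6*t)/4; Var(X_t) = 16/3 - 16*exp(-12*t)/3

The OU SDE dX = -theta X dt + sigma dB admits the integrating factor exp(theta t): d(exp(theta t) X_t) = sigma exp(theta t) dB_t. Integrating from 0 to t:
  X_t = x_0 * exp(-theta t) + sigma * int_0^t exp(-theta (t-s)) dB_s.
The Itô integral has mean 0 and (by the Itô isometry) variance sigma^2 * int_0^t exp(-2 theta (t - s)) ds = sigma^2 * (1 - exp(-2 theta t)) / (2 theta).
With theta = 6, sigma = 8, x_0 = 5/4:
  E[X_t] = 5/4 * exp(-6 t) = 5*exp(-6*t)/4
  Var(X_t) = (8)^2 * (1 - exp(-2*6 t)) / (2 * 6) = 16/3 - 16*exp(-12*t)/3.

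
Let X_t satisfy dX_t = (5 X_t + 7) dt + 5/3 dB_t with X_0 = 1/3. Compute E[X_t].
E[X_t] = 26*exp(5*t)/15 - 7/5

Taking expectations and using E[dB_t] = 0, the mean m(t) = E[X_t] satisfies the ODE m'(t) = a m(t) + b with m(0) = x_0. With a = 5, b = 7, x_0 = 1/3, the solution is
  m(t) = x_0 * exp(a t) + (b/a) * (exp(a t) - 1)
       = (1/3) * exp(5 t) + (7/5) * (exp(5 t) - 1)
       = 26*exp(5*t)/15 - 7/5.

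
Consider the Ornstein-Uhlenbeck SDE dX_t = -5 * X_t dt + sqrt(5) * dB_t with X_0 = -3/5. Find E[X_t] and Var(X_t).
E[X_t] = -3*exp(-5*t)/5; Var(X_t) = 1/2 - exp(-10*t)/2

The OU SDE dX = -theta X dt + sigma dB admits the integrating factor exp(theta t): d(exp(theta t) X_t) = sigma exp(theta t) dB_t. Integrating from 0 to t:
  X_t = x_0 * exp(-theta t) + sigma * int_0^t exp(-theta (t-s)) dB_s.
The Itô integral has mean 0 and (by the Itô isometry) variance sigma^2 * int_0^t exp(-2 theta (t - s)) ds = sigma^2 * (1 - exp(-2 theta t)) / (2 theta).
With theta = 5, sigma = sqrt(5), x_0 = -3/5:
  E[X_t] = -3/5 * exp(-5 t) = -3*exp(-5*t)/5
  Var(X_t) = (sqrt(5))^2 * (1 - exp(-2*5 t)) / (2 * 5) = 1/2 - exp(-10*t)/2.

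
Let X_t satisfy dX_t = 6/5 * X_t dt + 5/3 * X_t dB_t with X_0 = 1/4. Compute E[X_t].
E[X_t] = exp(6*t/5)/4

For GBM dX = mu X dt + sigma X dB with X_0 = x_0, apply Itô to Y = log X: dY = (mu - sigma^2/2) dt + sigma dB, so Y_t = log(x_0) + (mu - sigma^2/2) t + sigma B_t and hence X_t = x_0 * exp((mu - sigma^2/2) t + sigma B_t).
With mu = 6/5, sigma = 5/3, x_0 = 1/4, this gives:
  X_t = 1/4 * exp((-17/90) * t + (5/3) * B_t).
Since sigma*B_t ~ Normal(0, sigma^2 t), E[exp(sigma*B_t)] = exp(sigma^2 t / 2); so E[X_t] = x_0 * exp((mu - sigma^2/2) t) * exp(sigma^2 t / 2) = x_0 * exp(mu t) = exp(6*t/5)/4.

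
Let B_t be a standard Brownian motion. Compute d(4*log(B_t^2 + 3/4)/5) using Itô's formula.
d(4*log(B_t^2 + 3/4)/5) = (16*(3 - 4*B_t^2)/(5*(4*B_t^2 + 3)^2)) dt + (32*B_t/(5*(4*B_t^2 + 3))) dB_t

Itô's formula for f(B_t) gives d f(B_t) = f'(B_t) dB_t + (1/2) f''(B_t) dt. Compute derivatives of f(x) = 4*log(x^2 + 3/4)/5:
  f'(x)  = 32*x/(5*(4*x^2 + 3))
  f''(x) = 32*(3 - 4*x^2)/(5*(4*x^2 + 3)^2)
Substitute x = B_t and multiply the f'' term by 1/2:
  drift     = (1/2) * (32*(3 - 4*x^2)/(5*(4*x^2 + 3)^2)) evaluated at B_t = 16*(3 - 4*B_t^2)/(5*(4*B_t^2 + 3)^2)
  diffusion = (32*x/(5*(4*x^2 + 3))) evaluated at B_t = 32*B_t/(5*(4*B_t^2 + 3))
Therefore d(4*log(B_t^2 + 3/4)/5) = (16*(3 - 4*B_t^2)/(5*(4*B_t^2 + 3)^2)) dt + (32*B_t/(5*(4*B_t^2 + 3))) dB_t.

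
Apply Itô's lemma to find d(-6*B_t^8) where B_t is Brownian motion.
d(-6*B_t^8) = (-168*B_t^6) dt + (-48*B_t^7) dB_t

Itô's formula for f(B_t) gives d f(B_t) = f'(B_t) dB_t + (1/2) f''(B_t) dt. Compute derivatives of f(x) = -6*x^8:
  f'(x)  = -48*x^7
  f''(x) = -336*x^6
Substitute x = B_t and multiply the f'' term by 1/2:
  drift     = (1/2) * (-336*x^6) evaluated at B_t = -168*B_t^6
  diffusion = (-48*x^7) evaluated at B_t = -48*B_t^7
Therefore d(-6*B_t^8) = (-168*B_t^6) dt + (-48*B_t^7) dB_t.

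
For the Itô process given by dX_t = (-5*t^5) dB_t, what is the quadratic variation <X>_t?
<X>_t = 25*t^11/11

For an Itô process dX_t = a(t) dt + b(t) dB_t, the quadratic variation is <X>_t = int_0^t b(s)^2 ds (the drift term does not contribute). Here b(s) = -5*s^5, so
  b(s)^2 = 25*s^10.
Integrating from 0 to t:
  <X>_t = int_0^t (25*s^10) ds = 25*t^11/11.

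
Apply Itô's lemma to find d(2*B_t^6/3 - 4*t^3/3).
d(2*B_t^6/3 - 4*t^3/3) = (10*B_t^4 - 4*t^2) dt + (4*B_t^5) dB_t

Itô's formula for f(t, x): d f(t, B_t) = (f_t + (1/2) f_xx) dt + f_x dB_t. Compute partials of f(t, x) = -4*t^3/3 + 2*x^6/3:
  f_t(t,x)  = -4*t^2
  f_x(t,x)  = 4*x^5
  f_xx(t,x) = 20*x^4
Assemble drift = f_t + (1/2) f_xx = -4*t^2 + 10*x^4 and diffusion = f_x = 4*x^5. Substituting x = B_t:
  d(2*B_t^6/3 - 4*t^3/3) = (10*B_t^4 - 4*t^2) dt + (4*B_t^5) dB_t.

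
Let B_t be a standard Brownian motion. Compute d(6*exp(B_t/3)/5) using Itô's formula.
d(6*exp(B_t/3)/5) = (exp(B_t/3)/15) dt + (2*exp(B_t/3)/5) dB_t

Itô's formula for f(B_t) gives d f(B_t) = f'(B_t) dB_t + (1/2) f''(B_t) dt. Compute derivatives of f(x) = 6*exp(x/3)/5:
  f'(x)  = 2*exp(x/3)/5
  f''(x) = 2*exp(x/3)/15
Substitute x = B_t and multiply the f'' term by 1/2:
  drift     = (1/2) * (2*exp(x/3)/15) evaluated at B_t = exp(B_t/3)/15
  diffusion = (2*exp(x/3)/5) evaluated at B_t = 2*exp(B_t/3)/5
Therefore d(6*exp(B_t/3)/5) = (exp(B_t/3)/15) dt + (2*exp(B_t/3)/5) dB_t.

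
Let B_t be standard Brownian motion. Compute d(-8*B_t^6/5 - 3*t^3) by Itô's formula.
d(-8*B_t^6/5 - 3*t^3) = (-24*B_t^4 - 9*t^2) dt + (-48*B_t^5/5) dB_t

Itô's formula for f(t, x): d f(t, B_t) = (f_t + (1/2) f_xx) dt + f_x dB_t. Compute partials of f(t, x) = -3*t^3 - 8*x^6/5:
  f_t(t,x)  = -9*t^2
  f_x(t,x)  = -48*x^5/5
  f_xx(t,x) = -48*x^4
Assemble drift = f_t + (1/2) f_xx = -9*t^2 - 24*x^4 and diffusion = f_x = -48*x^5/5. Substituting x = B_t:
  d(-8*B_t^6/5 - 3*t^3) = (-24*B_t^4 - 9*t^2) dt + (-48*B_t^5/5) dB_t.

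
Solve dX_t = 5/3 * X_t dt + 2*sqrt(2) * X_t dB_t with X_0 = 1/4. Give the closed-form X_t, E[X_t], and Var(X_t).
X_t = 1/4 * exp((-7/3) t + (2*sqrt(2)) B_t); E[X_t] = exp(5*t/3)/4; Var(X_t) = (exp(8*t) - 1)*exp(10*t/3)/16

For GBM dX = mu X dt + sigma X dB with X_0 = x_0, apply Itô to Y = log X: dY = (mu - sigma^2/2) dt + sigma dB, so Y_t = log(x_0) + (mu - sigma^2/2) t + sigma B_t and hence X_t = x_0 * exp((mu - sigma^2/2) t + sigma B_t).
With mu = 5/3, sigma = 2*sqrt(2), x_0 = 1/4, this gives:
  X_t = 1/4 * exp((-7/3) * t + (2*sqrt(2)) * B_t).
Since sigma*B_t ~ Normal(0, sigma^2 t), E[exp(sigma*B_t)] = exp(sigma^2 t / 2); so E[X_t] = x_0 * exp((mu - sigma^2/2) t) * exp(sigma^2 t / 2) = x_0 * exp(mu t) = exp(5*t/3)/4.
Var(X_t) = E[X_t^2] - (E[X_t])^2 = x_0^2 * exp(2 mu t) * (exp(sigma^2 t) - 1) = (exp(8*t) - 1)*exp(10*t/3)/16.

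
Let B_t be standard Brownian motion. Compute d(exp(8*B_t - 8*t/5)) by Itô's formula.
d(exp(8*B_t - 8*t/5)) = (152*exp(8*B_t - 8*t/5)/5) dt + (8*exp(8*B_t - 8*t/5)) dB_t

Itô's formula for f(t, x): d f(t, B_t) = (f_t + (1/2) f_xx) dt + f_x dB_t. Compute partials of f(t, x) = exp(-8*t/5 + 8*x):
  f_t(t,x)  = -8*exp(-8*t/5 + 8*x)/5
  f_x(t,x)  = 8*exp(-8*t/5 + 8*x)
  f_xx(t,x) = 64*exp(-8*t/5 + 8*x)
Assemble drift = f_t + (1/2) f_xx = 152*exp(-8*t/5 + 8*x)/5 and diffusion = f_x = 8*exp(-8*t/5 + 8*x). Substituting x = B_t:
  d(exp(8*B_t - 8*t/5)) = (152*exp(8*B_t - 8*t/5)/5) dt + (8*exp(8*B_t - 8*t/5)) dB_t.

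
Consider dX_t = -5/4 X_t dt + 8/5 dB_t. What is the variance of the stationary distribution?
lim Var(X_t) = 128/125

The OU SDE dX = -theta X dt + sigma dB admits the integrating factor exp(theta t): d(exp(theta t) X_t) = sigma exp(theta t) dB_t. Integrating from 0 to t gives X_t = x_0 * exp(-theta t) + sigma * int_0^t exp(-theta (t-s)) dB_s for any initial x_0. The Itô integral has variance (by the Itô isometry) sigma^2 * int_0^t exp(-2 theta (t - s)) ds = sigma^2 * (1 - exp(-2 theta t)) / (2 theta), independent of x_0.
With theta = 5/4, sigma = 8/5:
  Var(X_t) = (8/5)^2 * (1 - exp(-2*5/4 t)) / (2 * 5/4) = 128/125 - 128*exp(-5*t/2)/125.
As t -> infinity, exp(-2*5/4 t) -> 0, so the stationary variance is sigma^2 / (2 theta) = 128/125.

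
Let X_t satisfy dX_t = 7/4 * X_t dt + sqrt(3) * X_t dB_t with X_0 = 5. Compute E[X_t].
E[X_t] = 5*exp(7*t/4)

For GBM dX = mu X dt + sigma X dB with X_0 = x_0, apply Itô to Y = log X: dY = (mu - sigma^2/2) dt + sigma dB, so Y_t = log(x_0) + (mu - sigma^2/2) t + sigma B_t and hence X_t = x_0 * exp((mu - sigma^2/2) t + sigma B_t).
With mu = 7/4, sigma = sqrt(3), x_0 = 5, this gives:
  X_t = 5 * exp((1/4) * t + (sqrt(3)) * B_t).
Since sigma*B_t ~ Normal(0, sigma^2 t), E[exp(sigma*B_t)] = exp(sigma^2 t / 2); so E[X_t] = x_0 * exp((mu - sigma^2/2) t) * exp(sigma^2 t / 2) = x_0 * exp(mu t) = 5*exp(7*t/4).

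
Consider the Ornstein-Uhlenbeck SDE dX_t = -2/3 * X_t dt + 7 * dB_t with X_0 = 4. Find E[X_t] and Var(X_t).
E[X_t] = 4*exp(-2*t/3); Var(X_t) = 147/4 - 147*exp(-4*t/3)/4

The OU SDE dX = -theta X dt + sigma dB admits the integrating factor exp(theta t): d(exp(theta t) X_t) = sigma exp(theta t) dB_t. Integrating from 0 to t:
  X_t = x_0 * exp(-theta t) + sigma * int_0^t exp(-theta (t-s)) dB_s.
The Itô integral has mean 0 and (by the Itô isometry) variance sigma^2 * int_0^t exp(-2 theta (t - s)) ds = sigma^2 * (1 - exp(-2 theta t)) / (2 theta).
With theta = 2/3, sigma = 7, x_0 = 4:
  E[X_t] = 4 * exp(-2/3 t) = 4*exp(-2*t/3)
  Var(X_t) = (7)^2 * (1 - exp(-2*2/3 t)) / (2 * 2/3) = 147/4 - 147*exp(-4*t/3)/4.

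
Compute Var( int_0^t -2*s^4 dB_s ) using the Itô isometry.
Var = 4*t^9/9

The Itô integral of a deterministic integrand f(s) has mean 0 because each increment f(s) * (B_{s+ds} - B_s) has mean 0. By the Itô isometry:
  Var( int_0^t f(s) dB_s ) = E[ (int_0^t f(s) dB_s)^2 ] = int_0^t f(s)^2 ds.
Here f(s) = -2*s^4, so f(s)^2 = 4*s^8. Integrate:
  int_0^t (4*s^8) ds = 4*t^9/9.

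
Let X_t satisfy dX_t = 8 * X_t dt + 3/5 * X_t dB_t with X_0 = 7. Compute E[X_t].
E[X_t] = 7*exp(8*t)

For GBM dX = mu X dt + sigma X dB with X_0 = x_0, apply Itô to Y = log X: dY = (mu - sigma^2/2) dt + sigma dB, so Y_t = log(x_0) + (mu - sigma^2/2) t + sigma B_t and hence X_t = x_0 * exp((mu - sigma^2/2) t + sigma B_t).
With mu = 8, sigma = 3/5, x_0 = 7, this gives:
  X_t = 7 * exp((391/50) * t + (3/5) * B_t).
Since sigma*B_t ~ Normal(0, sigma^2 t), E[exp(sigma*B_t)] = exp(sigma^2 t / 2); so E[X_t] = x_0 * exp((mu - sigma^2/2) t) * exp(sigma^2 t / 2) = x_0 * exp(mu t) = 7*exp(8*t).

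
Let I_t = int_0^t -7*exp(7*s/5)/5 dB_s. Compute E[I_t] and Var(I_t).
E[I_t] = 0; Var(I_t) = 7*exp(14*t/5)/10 - 7/10

The Itô integral of a deterministic integrand f(s) has mean 0 because each increment f(s) * (B_{s+ds} - B_s) has mean 0. By the Itô isometry:
  Var( int_0^t f(s) dB_s ) = E[ (int_0^t f(s) dB_s)^2 ] = int_0^t f(s)^2 ds.
Here f(s) = -7*exp(7*s/5)/5, so f(s)^2 = 49*exp(14*s/5)/25. Integrate:
  int_0^t (49*exp(14*s/5)/25) ds = 7*exp(14*t/5)/10 - 7/10.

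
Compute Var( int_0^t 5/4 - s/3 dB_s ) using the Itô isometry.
Var = t*(16*t^2 - 180*t + 675)/432

The Itô integral of a deterministic integrand f(s) has mean 0 because each increment f(s) * (B_{s+ds} - B_s) has mean 0. By the Itô isometry:
  Var( int_0^t f(s) dB_s ) = E[ (int_0^t f(s) dB_s)^2 ] = int_0^t f(s)^2 ds.
Here f(s) = 5/4 - s/3, so f(s)^2 = (4*s - 15)^2/144. Integrate:
  int_0^t ((4*s - 15)^2/144) ds = t*(16*t^2 - 180*t + 675)/432.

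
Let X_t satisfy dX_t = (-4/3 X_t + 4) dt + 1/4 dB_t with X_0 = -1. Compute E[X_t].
E[X_t] = 3 - 4*exp(-4*t/3)

Taking expectations and using E[dB_t] = 0, the mean m(t) = E[X_t] satisfies the ODE m'(t) = a m(t) + b with m(0) = x_0. With a = -4/3, b = 4, x_0 = -1, the solution is
  m(t) = x_0 * exp(a t) + (b/a) * (exp(a t) - 1)
       = (-1) * exp((-4/3) t) + (4/(-4/3)) * (exp((-4/3) t) - 1)
       = 3 - 4*exp(-4*t/3).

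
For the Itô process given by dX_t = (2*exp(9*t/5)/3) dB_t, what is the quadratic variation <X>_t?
<X>_t = 10*exp(18*t/5)/81 - 10/81

For an Itô process dX_t = a(t) dt + b(t) dB_t, the quadratic variation is <X>_t = int_0^t b(s)^2 ds (the drift term does not contribute). Here b(s) = 2*exp(9*s/5)/3, so
  b(s)^2 = 4*exp(18*s/5)/9.
Integrating from 0 to t:
  <X>_t = int_0^t (4*exp(18*s/5)/9) ds = 10*exp(18*t/5)/81 - 10/81.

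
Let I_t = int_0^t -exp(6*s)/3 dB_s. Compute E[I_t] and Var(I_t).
E[I_t] = 0; Var(I_t) = exp(12*t)/108 - 1/108

The Itô integral of a deterministic integrand f(s) has mean 0 because each increment f(s) * (B_{s+ds} - B_s) has mean 0. By the Itô isometry:
  Var( int_0^t f(s) dB_s ) = E[ (int_0^t f(s) dB_s)^2 ] = int_0^t f(s)^2 ds.
Here f(s) = -exp(6*s)/3, so f(s)^2 = exp(12*s)/9. Integrate:
  int_0^t (exp(12*s)/9) ds = exp(12*t)/108 - 1/108.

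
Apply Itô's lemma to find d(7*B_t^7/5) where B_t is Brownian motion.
d(7*B_t^7/5) = (147*B_t^5/5) dt + (49*B_t^6/5) dB_t

Itô's formula for f(B_t) gives d f(B_t) = f'(B_t) dB_t + (1/2) f''(B_t) dt. Compute derivatives of f(x) = 7*x^7/5:
  f'(x)  = 49*x^6/5
  f''(x) = 294*x^5/5
Substitute x = B_t and multiply the f'' term by 1/2:
  drift     = (1/2) * (294*x^5/5) evaluated at B_t = 147*B_t^5/5
  diffusion = (49*x^6/5) evaluated at B_t = 49*B_t^6/5
Therefore d(7*B_t^7/5) = (147*B_t^5/5) dt + (49*B_t^6/5) dB_t.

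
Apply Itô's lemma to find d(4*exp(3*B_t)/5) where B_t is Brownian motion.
d(4*exp(3*B_t)/5) = (18*exp(3*B_t)/5) dt + (12*exp(3*B_t)/5) dB_t

Itô's formula for f(B_t) gives d f(B_t) = f'(B_t) dB_t + (1/2) f''(B_t) dt. Compute derivatives of f(x) = 4*exp(3*x)/5:
  f'(x)  = 12*exp(3*x)/5
  f''(x) = 36*exp(3*x)/5
Substitute x = B_t and multiply the f'' term by 1/2:
  drift     = (1/2) * (36*exp(3*x)/5) evaluated at B_t = 18*exp(3*B_t)/5
  diffusion = (12*exp(3*x)/5) evaluated at B_t = 12*exp(3*B_t)/5
Therefore d(4*exp(3*B_t)/5) = (18*exp(3*B_t)/5) dt + (12*exp(3*B_t)/5) dB_t.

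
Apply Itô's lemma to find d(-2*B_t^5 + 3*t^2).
d(-2*B_t^5 + 3*t^2) = (-20*B_t^3 + 6*t) dt + (-10*B_t^4) dB_t

Itô's formula for f(t, x): d f(t, B_t) = (f_t + (1/2) f_xx) dt + f_x dB_t. Compute partials of f(t, x) = 3*t^2 - 2*x^5:
  f_t(t,x)  = 6*t
  f_x(t,x)  = -10*x^4
  f_xx(t,x) = -40*x^3
Assemble drift = f_t + (1/2) f_xx = 6*t - 20*x^3 and diffusion = f_x = -10*x^4. Substituting x = B_t:
  d(-2*B_t^5 + 3*t^2) = (-20*B_t^3 + 6*t) dt + (-10*B_t^4) dB_t.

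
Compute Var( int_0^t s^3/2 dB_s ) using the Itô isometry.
Var = t^7/28

The Itô integral of a deterministic integrand f(s) has mean 0 because each increment f(s) * (B_{s+ds} - B_s) has mean 0. By the Itô isometry:
  Var( int_0^t f(s) dB_s ) = E[ (int_0^t f(s) dB_s)^2 ] = int_0^t f(s)^2 ds.
Here f(s) = s^3/2, so f(s)^2 = s^6/4. Integrate:
  int_0^t (s^6/4) ds = t^7/28.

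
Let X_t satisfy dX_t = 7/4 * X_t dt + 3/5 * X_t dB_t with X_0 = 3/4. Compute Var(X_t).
Var(X_t) = 9*(exp(9*t/25) - 1)*exp(7*t/2)/16

For GBM dX = mu X dt + sigma X dB with X_0 = x_0, apply Itô to Y = log X: dY = (mu - sigma^2/2) dt + sigma dB, so Y_t = log(x_0) + (mu - sigma^2/2) t + sigma B_t and hence X_t = x_0 * exp((mu - sigma^2/2) t + sigma B_t).
With mu = 7/4, sigma = 3/5, x_0 = 3/4, this gives:
  X_t = 3/4 * exp((157/100) * t + (3/5) * B_t).
Since sigma*B_t ~ Normal(0, sigma^2 t), E[exp(sigma*B_t)] = exp(sigma^2 t / 2); so E[X_t] = x_0 * exp((mu - sigma^2/2) t) * exp(sigma^2 t / 2) = x_0 * exp(mu t) = 3*exp(7*t/4)/4.
Var(X_t) = E[X_t^2] - (E[X_t])^2 = x_0^2 * exp(2 mu t) * (exp(sigma^2 t) - 1) = 9*(exp(9*t/25) - 1)*exp(7*t/2)/16.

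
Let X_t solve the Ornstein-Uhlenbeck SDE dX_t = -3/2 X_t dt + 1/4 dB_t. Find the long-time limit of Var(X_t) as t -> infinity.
lim Var(X_t) = 1/48

The OU SDE dX = -theta X dt + sigma dB admits the integrating factor exp(theta t): d(exp(theta t) X_t) = sigma exp(theta t) dB_t. Integrating from 0 to t gives X_t = x_0 * exp(-theta t) + sigma * int_0^t exp(-theta (t-s)) dB_s for any initial x_0. The Itô integral has variance (by the Itô isometry) sigma^2 * int_0^t exp(-2 theta (t - s)) ds = sigma^2 * (1 - exp(-2 theta t)) / (2 theta), independent of x_0.
With theta = 3/2, sigma = 1/4:
  Var(X_t) = (1/4)^2 * (1 - exp(-2*3/2 t)) / (2 * 3/2) = 1/48 - exp(-3*t)/48.
As t -> infinity, exp(-2*3/2 t) -> 0, so the stationary variance is sigma^2 / (2 theta) = 1/48.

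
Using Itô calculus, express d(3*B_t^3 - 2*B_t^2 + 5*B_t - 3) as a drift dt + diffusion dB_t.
d(3*B_t^3 - 2*B_t^2 + 5*B_t - 3) = (9*B_t - 2) dt + (9*B_t^2 - 4*B_t + 5) dB_t

Itô's formula for f(B_t) gives d f(B_t) = f'(B_t) dB_t + (1/2) f''(B_t) dt. Compute derivatives of f(x) = 3*x^3 - 2*x^2 + 5*x - 3:
  f'(x)  = 9*x^2 - 4*x + 5
  f''(x) = 18*x - 4
Substitute x = B_t and multiply the f'' term by 1/2:
  drift     = (1/2) * (18*x - 4) evaluated at B_t = 9*B_t - 2
  diffusion = (9*x^2 - 4*x + 5) evaluated at B_t = 9*B_t^2 - 4*B_t + 5
Therefore d(3*B_t^3 - 2*B_t^2 + 5*B_t - 3) = (9*B_t - 2) dt + (9*B_t^2 - 4*B_t + 5) dB_t.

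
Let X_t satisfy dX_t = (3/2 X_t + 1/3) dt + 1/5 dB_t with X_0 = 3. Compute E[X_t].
E[X_t] = 29*exp(3*t/2)/9 - 2/9

Taking expectations and using E[dB_t] = 0, the mean m(t) = E[X_t] satisfies the ODE m'(t) = a m(t) + b with m(0) = x_0. With a = 3/2, b = 1/3, x_0 = 3, the solution is
  m(t) = x_0 * exp(a t) + (b/a) * (exp(a t) - 1)
       = 3 * exp((3/2) t) + ((1/3)/(3/2)) * (exp((3/2) t) - 1)
       = 29*exp(3*t/2)/9 - 2/9.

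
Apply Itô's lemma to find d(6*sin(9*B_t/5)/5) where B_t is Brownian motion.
d(6*sin(9*B_t/5)/5) = (-243*sin(9*B_t/5)/125) dt + (54*cos(9*B_t/5)/25) dB_t

Itô's formula for f(B_t) gives d f(B_t) = f'(B_t) dB_t + (1/2) f''(B_t) dt. Compute derivatives of f(x) = 6*sin(9*x/5)/5:
  f'(x)  = 54*cos(9*x/5)/25
  f''(x) = -486*sin(9*x/5)/125
Substitute x = B_t and multiply the f'' term by 1/2:
  drift     = (1/2) * (-486*sin(9*x/5)/125) evaluated at B_t = -243*sin(9*B_t/5)/125
  diffusion = (54*cos(9*x/5)/25) evaluated at B_t = 54*cos(9*B_t/5)/25
Therefore d(6*sin(9*B_t/5)/5) = (-243*sin(9*B_t/5)/125) dt + (54*cos(9*B_t/5)/25) dB_t.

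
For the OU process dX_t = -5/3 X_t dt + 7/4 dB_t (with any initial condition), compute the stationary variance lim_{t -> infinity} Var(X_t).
lim Var(X_t) = 147/160

The OU SDE dX = -theta X dt + sigma dB admits the integrating factor exp(theta t): d(exp(theta t) X_t) = sigma exp(theta t) dB_t. Integrating from 0 to t gives X_t = x_0 * exp(-theta t) + sigma * int_0^t exp(-theta (t-s)) dB_s for any initial x_0. The Itô integral has variance (by the Itô isometry) sigma^2 * int_0^t exp(-2 theta (t - s)) ds = sigma^2 * (1 - exp(-2 theta t)) / (2 theta), independent of x_0.
With theta = 5/3, sigma = 7/4:
  Var(X_t) = (7/4)^2 * (1 - exp(-2*5/3 t)) / (2 * 5/3) = 147/160 - 147*exp(-10*t/3)/160.
As t -> infinity, exp(-2*5/3 t) -> 0, so the stationary variance is sigma^2 / (2 theta) = 147/160.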